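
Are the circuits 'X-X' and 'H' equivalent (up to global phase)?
No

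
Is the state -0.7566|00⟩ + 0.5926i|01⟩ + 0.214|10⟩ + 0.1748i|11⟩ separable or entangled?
Entangled

Writing the state as a|00⟩ + b|01⟩ + c|10⟩ + d|11⟩, it is a product state iff ad − bc = 0.
Here (a, b, c, d) = (-0.7566, 0.5926i, 0.214, 0.1748i): ad − bc = (-0.7566)(0.1748i) − (0.5926i)(0.214) = -0.2591i ≠ 0, so the state is entangled.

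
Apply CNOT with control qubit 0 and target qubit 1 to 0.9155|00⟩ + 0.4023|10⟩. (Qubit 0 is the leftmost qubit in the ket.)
0.9155|00⟩ + 0.4023|11⟩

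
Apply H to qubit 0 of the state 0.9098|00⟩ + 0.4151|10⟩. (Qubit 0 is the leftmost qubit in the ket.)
0.9368|00⟩ + 0.3498|10⟩

H on qubit 0 mixes each pair of kets that differ only in qubit 0: amplitudes (a, b) of (|…0…⟩, |…1…⟩) become ((a + b)/√2, (a − b)/√2). Kets absent from the input have amplitude 0.
(|00⟩, |10⟩): (a, b) = (0.9098, 0.4151) → (0.9368, 0.3498)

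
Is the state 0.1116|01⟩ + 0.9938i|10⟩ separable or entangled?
Entangled

Writing the state as a|00⟩ + b|01⟩ + c|10⟩ + d|11⟩, it is a product state iff ad − bc = 0.
Here (a, b, c, d) = (0, 0.1116, 0.9938i, 0): ad − bc = (0)(0) − (0.1116)(0.9938i) = -0.1109i ≠ 0, so the state is entangled.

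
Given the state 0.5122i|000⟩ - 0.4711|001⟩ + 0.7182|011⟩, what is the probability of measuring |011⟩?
0.5158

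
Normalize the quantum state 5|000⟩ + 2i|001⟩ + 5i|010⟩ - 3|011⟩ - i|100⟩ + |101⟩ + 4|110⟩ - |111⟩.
0.5522|000⟩ + 0.2209i|001⟩ + 0.5522i|010⟩ - 0.3313|011⟩ - 0.1104i|100⟩ + 0.1104|101⟩ + 0.4417|110⟩ - 0.1104|111⟩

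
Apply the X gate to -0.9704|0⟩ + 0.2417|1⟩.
0.2417|0⟩ - 0.9704|1⟩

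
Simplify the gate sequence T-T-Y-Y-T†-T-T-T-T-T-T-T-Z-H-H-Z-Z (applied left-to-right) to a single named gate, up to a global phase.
Z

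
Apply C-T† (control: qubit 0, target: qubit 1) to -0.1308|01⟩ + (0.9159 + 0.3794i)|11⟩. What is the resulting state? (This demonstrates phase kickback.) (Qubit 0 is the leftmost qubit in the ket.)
-0.1308|01⟩ + (0.9159 - 0.3794i)|11⟩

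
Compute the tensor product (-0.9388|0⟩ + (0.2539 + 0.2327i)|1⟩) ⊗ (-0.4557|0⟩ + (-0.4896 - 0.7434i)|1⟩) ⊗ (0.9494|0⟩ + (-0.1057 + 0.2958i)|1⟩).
0.4062|000⟩ + (-0.04522 + 0.1265i)|001⟩ + (0.4364 + 0.6626i)|010⟩ + (-0.255 + 0.06219i)|011⟩ + (-0.1098 - 0.1007i)|100⟩ + (0.0436 - 0.02302i)|101⟩ + (0.04622 - 0.2874i)|110⟩ + (0.08439 + 0.04639i)|111⟩

amp(|b₁b₂…⟩) = product of the factor amplitudes for bits b₁, b₂, …; only kets whose every factor amplitude is nonzero survive.
|000⟩: (-0.9388)(-0.4557)(0.9494) = 0.4062
|001⟩: (-0.9388)(-0.4557)(-0.1057 + 0.2958i) = (-0.04522 + 0.1265i)
|010⟩: (-0.9388)(-0.4896 - 0.7434i)(0.9494) = (0.4364 + 0.6626i)
|011⟩: (-0.9388)(-0.4896 - 0.7434i)(-0.1057 + 0.2958i) = (-0.255 + 0.06219i)
|100⟩: (0.2539 + 0.2327i)(-0.4557)(0.9494) = (-0.1098 - 0.1007i)
|101⟩: (0.2539 + 0.2327i)(-0.4557)(-0.1057 + 0.2958i) = (0.0436 - 0.02302i)
|110⟩: (0.2539 + 0.2327i)(-0.4896 - 0.7434i)(0.9494) = (0.04622 - 0.2874i)
|111⟩: (0.2539 + 0.2327i)(-0.4896 - 0.7434i)(-0.1057 + 0.2958i) = (0.08439 + 0.04639i)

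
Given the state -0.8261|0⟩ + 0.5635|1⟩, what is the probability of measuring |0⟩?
0.6824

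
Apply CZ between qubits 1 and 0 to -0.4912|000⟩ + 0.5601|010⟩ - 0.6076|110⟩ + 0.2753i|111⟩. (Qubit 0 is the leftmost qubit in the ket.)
-0.4912|000⟩ + 0.5601|010⟩ + 0.6076|110⟩ - 0.2753i|111⟩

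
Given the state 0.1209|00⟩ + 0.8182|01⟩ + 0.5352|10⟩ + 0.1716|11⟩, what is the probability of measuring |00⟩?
0.01462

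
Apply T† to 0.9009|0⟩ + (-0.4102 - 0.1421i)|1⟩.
0.9009|0⟩ + (-0.3905 + 0.1896i)|1⟩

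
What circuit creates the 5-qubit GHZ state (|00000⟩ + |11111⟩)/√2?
H(q0) → CNOT(q0,q1) → CNOT(q0,q2) → CNOT(q0,q3) → CNOT(q0,q4)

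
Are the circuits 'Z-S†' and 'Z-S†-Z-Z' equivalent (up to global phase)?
Yes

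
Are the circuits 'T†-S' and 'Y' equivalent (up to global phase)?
No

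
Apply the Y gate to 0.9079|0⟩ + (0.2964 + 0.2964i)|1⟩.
(0.2964 - 0.2964i)|0⟩ + 0.9079i|1⟩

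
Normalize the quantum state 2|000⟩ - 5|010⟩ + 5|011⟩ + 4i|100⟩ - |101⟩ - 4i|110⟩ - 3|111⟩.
0.2041|000⟩ - 0.5103|010⟩ + 0.5103|011⟩ + (1/√6)i|100⟩ - 0.1021|101⟩ - (1/√6)i|110⟩ - 0.3062|111⟩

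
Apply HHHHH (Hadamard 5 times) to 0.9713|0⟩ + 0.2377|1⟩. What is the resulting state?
0.8549|0⟩ + 0.5187|1⟩

H² = I, so H^5 = H: a single Hadamard. With (a, b) = (0.9713, 0.2377), H gives ((a + b)/√2, (a − b)/√2) = (0.8549, 0.5187).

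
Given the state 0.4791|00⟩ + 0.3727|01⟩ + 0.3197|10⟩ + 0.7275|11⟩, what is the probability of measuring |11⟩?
0.5293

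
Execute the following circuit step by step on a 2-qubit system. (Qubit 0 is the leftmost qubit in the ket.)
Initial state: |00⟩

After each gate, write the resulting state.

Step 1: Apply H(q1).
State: 1/√2|00⟩ + 1/√2|01⟩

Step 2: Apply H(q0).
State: 1/2|00⟩ + 1/2|01⟩ + 1/2|10⟩ + 1/2|11⟩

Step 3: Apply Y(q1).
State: -(1/2)i|00⟩ + (1/2)i|01⟩ - (1/2)i|10⟩ + (1/2)i|11⟩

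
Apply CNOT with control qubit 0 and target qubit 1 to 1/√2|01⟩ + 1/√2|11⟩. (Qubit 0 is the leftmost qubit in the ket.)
1/√2|01⟩ + 1/√2|10⟩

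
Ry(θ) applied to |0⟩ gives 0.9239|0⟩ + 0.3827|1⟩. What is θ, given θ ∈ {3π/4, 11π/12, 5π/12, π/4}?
π/4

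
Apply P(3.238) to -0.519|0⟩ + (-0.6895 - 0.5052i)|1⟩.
-0.519|0⟩ + (0.6377 + 0.5692i)|1⟩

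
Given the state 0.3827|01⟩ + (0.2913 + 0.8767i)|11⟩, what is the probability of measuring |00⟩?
0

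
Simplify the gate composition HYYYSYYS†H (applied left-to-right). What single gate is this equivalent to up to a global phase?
Y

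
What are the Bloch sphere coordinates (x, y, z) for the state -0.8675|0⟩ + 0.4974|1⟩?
(-0.863, 0, 0.5051)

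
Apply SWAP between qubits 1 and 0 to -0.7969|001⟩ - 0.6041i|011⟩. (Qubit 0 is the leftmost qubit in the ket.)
-0.7969|001⟩ - 0.6041i|101⟩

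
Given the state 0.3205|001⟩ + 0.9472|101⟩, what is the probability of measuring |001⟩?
0.1027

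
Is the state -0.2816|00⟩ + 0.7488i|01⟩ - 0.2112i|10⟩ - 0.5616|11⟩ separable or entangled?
Separable

Writing the state as a|00⟩ + b|01⟩ + c|10⟩ + d|11⟩, it is a product state iff ad − bc = 0.
Here (a, b, c, d) = (-0.2816, 0.7488i, -0.2112i, -0.5616): ad − bc = (-0.2816)(-0.5616) − (0.7488i)(-0.2112i) = 0, so the state is separable.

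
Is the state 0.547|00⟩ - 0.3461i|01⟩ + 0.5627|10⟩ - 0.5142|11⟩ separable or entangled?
Entangled

Writing the state as a|00⟩ + b|01⟩ + c|10⟩ + d|11⟩, it is a product state iff ad − bc = 0.
Here (a, b, c, d) = (0.547, -0.3461i, 0.5627, -0.5142): ad − bc = (0.547)(-0.5142) − (-0.3461i)(0.5627) = (-0.2813 + 0.1948i) ≠ 0, so the state is entangled.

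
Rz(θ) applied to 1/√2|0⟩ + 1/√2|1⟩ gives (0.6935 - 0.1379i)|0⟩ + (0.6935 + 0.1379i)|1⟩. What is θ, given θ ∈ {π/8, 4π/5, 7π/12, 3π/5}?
π/8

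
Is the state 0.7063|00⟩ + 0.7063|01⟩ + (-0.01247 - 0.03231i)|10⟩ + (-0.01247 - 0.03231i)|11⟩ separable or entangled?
Separable

Writing the state as a|00⟩ + b|01⟩ + c|10⟩ + d|11⟩, it is a product state iff ad − bc = 0.
Here (a, b, c, d) = (0.7063, 0.7063, (-0.01247 - 0.03231i), (-0.01247 - 0.03231i)): ad − bc = (0.7063)(-0.01247 - 0.03231i) − (0.7063)(-0.01247 - 0.03231i) = 0, so the state is separable.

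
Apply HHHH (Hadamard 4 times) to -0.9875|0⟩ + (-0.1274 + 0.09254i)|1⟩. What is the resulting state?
-0.9875|0⟩ + (-0.1274 + 0.09254i)|1⟩

H² = I, so an even number of Hadamards cancels: H^4 = I and the state is unchanged.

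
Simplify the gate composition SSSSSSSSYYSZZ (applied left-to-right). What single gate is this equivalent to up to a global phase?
S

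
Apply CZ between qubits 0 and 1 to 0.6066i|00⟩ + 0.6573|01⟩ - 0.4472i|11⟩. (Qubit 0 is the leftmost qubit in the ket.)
0.6066i|00⟩ + 0.6573|01⟩ + 0.4472i|11⟩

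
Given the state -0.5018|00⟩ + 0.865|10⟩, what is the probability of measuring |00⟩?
0.2518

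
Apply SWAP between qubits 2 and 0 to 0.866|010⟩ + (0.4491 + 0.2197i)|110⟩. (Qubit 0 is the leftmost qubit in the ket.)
0.866|010⟩ + (0.4491 + 0.2197i)|011⟩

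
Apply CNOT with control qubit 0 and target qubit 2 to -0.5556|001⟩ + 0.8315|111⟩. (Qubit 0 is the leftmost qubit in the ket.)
-0.5556|001⟩ + 0.8315|110⟩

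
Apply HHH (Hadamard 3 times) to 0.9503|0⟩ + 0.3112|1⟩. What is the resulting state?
0.892|0⟩ + 0.4519|1⟩

H² = I, so H^3 = H: a single Hadamard. With (a, b) = (0.9503, 0.3112), H gives ((a + b)/√2, (a − b)/√2) = (0.892, 0.4519).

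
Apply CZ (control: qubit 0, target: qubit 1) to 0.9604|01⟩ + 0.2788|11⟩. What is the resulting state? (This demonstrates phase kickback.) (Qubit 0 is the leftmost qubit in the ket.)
0.9604|01⟩ - 0.2788|11⟩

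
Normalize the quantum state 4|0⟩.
|0⟩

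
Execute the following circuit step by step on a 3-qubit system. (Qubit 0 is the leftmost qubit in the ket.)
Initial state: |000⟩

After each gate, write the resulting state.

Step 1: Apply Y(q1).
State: i|010⟩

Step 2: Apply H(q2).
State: (1/√2)i|010⟩ + (1/√2)i|011⟩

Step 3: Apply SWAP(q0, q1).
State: (1/√2)i|100⟩ + (1/√2)i|101⟩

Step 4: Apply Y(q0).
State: 1/√2|000⟩ + 1/√2|001⟩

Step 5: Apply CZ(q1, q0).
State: 1/√2|000⟩ + 1/√2|001⟩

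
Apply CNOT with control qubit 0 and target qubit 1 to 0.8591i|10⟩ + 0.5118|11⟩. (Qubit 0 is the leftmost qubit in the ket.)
0.5118|10⟩ + 0.8591i|11⟩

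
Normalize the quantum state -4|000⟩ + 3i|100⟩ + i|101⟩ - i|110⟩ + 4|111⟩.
-0.61|000⟩ + 0.4575i|100⟩ + 0.1525i|101⟩ - 0.1525i|110⟩ + 0.61|111⟩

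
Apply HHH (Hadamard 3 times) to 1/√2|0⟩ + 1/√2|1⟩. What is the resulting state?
|0⟩

H² = I, so H^3 = H: a single Hadamard. With (a, b) = (1/√2, 1/√2), H gives ((a + b)/√2, (a − b)/√2) = (1, 0).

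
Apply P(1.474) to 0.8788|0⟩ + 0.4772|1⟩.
0.8788|0⟩ + (0.04612 + 0.475i)|1⟩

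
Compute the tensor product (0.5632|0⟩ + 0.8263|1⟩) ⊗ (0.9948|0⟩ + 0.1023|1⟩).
0.5603|00⟩ + 0.05762|01⟩ + 0.822|10⟩ + 0.08453|11⟩

amp(|b₁b₂…⟩) = product of the factor amplitudes for bits b₁, b₂, …; only kets whose every factor amplitude is nonzero survive.
|00⟩: (0.5632)(0.9948) = 0.5603
|01⟩: (0.5632)(0.1023) = 0.05762
|10⟩: (0.8263)(0.9948) = 0.822
|11⟩: (0.8263)(0.1023) = 0.08453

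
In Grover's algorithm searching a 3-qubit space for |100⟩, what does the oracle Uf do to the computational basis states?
Uf|x⟩ = -|x⟩ if x = 100, else |x⟩ (phase flip on target)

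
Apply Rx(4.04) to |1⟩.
-0.9008i|0⟩ - 0.4342|1⟩

Rx(4.04) = [[cos(θ/2), −i·sin(θ/2)], [−i·sin(θ/2), cos(θ/2)]]; θ = 4.04, cos(θ/2) ≈ -0.434248, sin(θ/2) ≈ 0.900793.
With a = amp(|0⟩) = 0 and b = amp(|1⟩) = 1:
new amp(|0⟩) = (-0.434248)·a + (-0.900793i)·b = -0.9008i
new amp(|1⟩) = (-0.900793i)·a + (-0.434248)·b = -0.4342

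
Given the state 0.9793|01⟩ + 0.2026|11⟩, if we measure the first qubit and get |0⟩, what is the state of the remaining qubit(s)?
|1⟩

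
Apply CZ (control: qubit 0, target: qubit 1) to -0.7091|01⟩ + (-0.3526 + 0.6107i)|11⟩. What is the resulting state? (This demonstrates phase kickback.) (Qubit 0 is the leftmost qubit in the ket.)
-0.7091|01⟩ + (0.3526 - 0.6107i)|11⟩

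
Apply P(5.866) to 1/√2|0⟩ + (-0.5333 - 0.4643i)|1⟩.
1/√2|0⟩ + (-0.6757 - 0.2084i)|1⟩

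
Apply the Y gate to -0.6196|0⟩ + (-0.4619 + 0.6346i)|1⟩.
(0.6346 + 0.4619i)|0⟩ - 0.6196i|1⟩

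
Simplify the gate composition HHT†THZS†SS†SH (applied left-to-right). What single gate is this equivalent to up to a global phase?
X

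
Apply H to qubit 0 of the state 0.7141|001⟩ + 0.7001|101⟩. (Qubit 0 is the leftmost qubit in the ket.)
|001⟩ + 0.009899|101⟩

H on qubit 0 mixes each pair of kets that differ only in qubit 0: amplitudes (a, b) of (|…0…⟩, |…1…⟩) become ((a + b)/√2, (a − b)/√2). Kets absent from the input have amplitude 0.
(|001⟩, |101⟩): (a, b) = (0.7141, 0.7001) → (1, 0.009899)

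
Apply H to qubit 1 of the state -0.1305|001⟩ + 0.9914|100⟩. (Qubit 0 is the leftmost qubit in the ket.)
-0.09228|001⟩ - 0.09228|011⟩ + 0.701|100⟩ + 0.701|110⟩

H on qubit 1 mixes each pair of kets that differ only in qubit 1: amplitudes (a, b) of (|…0…⟩, |…1…⟩) become ((a + b)/√2, (a − b)/√2). Kets absent from the input have amplitude 0.
(|001⟩, |011⟩): (a, b) = (-0.1305, 0) → (-0.09228, -0.09228)
(|100⟩, |110⟩): (a, b) = (0.9914, 0) → (0.701, 0.701)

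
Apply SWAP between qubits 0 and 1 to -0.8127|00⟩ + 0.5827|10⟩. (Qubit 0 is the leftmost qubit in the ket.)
-0.8127|00⟩ + 0.5827|01⟩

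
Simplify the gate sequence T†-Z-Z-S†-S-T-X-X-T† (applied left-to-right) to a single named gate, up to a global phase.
T†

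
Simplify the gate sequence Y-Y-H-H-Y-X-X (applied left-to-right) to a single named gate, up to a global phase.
Y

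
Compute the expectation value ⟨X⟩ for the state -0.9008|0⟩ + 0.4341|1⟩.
-0.7821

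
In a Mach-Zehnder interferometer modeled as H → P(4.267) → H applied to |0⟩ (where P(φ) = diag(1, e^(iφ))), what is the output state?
(0.2846 - 0.4512i)|0⟩ + (0.7154 + 0.4512i)|1⟩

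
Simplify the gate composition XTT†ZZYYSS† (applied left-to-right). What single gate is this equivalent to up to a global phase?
X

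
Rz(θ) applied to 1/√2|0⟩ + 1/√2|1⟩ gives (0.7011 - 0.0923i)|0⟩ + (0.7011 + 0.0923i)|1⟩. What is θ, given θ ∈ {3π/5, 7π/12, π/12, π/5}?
π/12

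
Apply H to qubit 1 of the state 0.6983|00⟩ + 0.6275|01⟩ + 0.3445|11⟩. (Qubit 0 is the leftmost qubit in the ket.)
0.9375|00⟩ + 0.05006|01⟩ + 0.2436|10⟩ - 0.2436|11⟩

H on qubit 1 mixes each pair of kets that differ only in qubit 1: amplitudes (a, b) of (|…0…⟩, |…1…⟩) become ((a + b)/√2, (a − b)/√2). Kets absent from the input have amplitude 0.
(|00⟩, |01⟩): (a, b) = (0.6983, 0.6275) → (0.9375, 0.05006)
(|10⟩, |11⟩): (a, b) = (0, 0.3445) → (0.2436, -0.2436)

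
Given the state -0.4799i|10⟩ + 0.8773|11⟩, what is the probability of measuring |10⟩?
0.2303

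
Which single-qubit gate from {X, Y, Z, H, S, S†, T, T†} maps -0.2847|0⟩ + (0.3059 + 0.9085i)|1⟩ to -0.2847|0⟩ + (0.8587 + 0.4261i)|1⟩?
T†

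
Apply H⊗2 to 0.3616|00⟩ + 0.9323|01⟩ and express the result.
0.647|00⟩ - 0.2854|01⟩ + 0.647|10⟩ - 0.2854|11⟩

H⊗2 gives amp(|y⟩) = (1/2) Σ_x (−1)^(x·y) amp(|x⟩), where x·y is the number of positions in which both x and y have a 1.
|00⟩: (0.3616 + 0.9323)/2 = 0.647
|01⟩: (0.3616 - 0.9323)/2 = -0.2854
|10⟩: (0.3616 + 0.9323)/2 = 0.647
|11⟩: (0.3616 - 0.9323)/2 = -0.2854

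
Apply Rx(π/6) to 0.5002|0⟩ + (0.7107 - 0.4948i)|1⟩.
(0.3551 - 0.1839i)|0⟩ + (0.6865 - 0.6074i)|1⟩

Rx(π/6) = [[cos(θ/2), −i·sin(θ/2)], [−i·sin(θ/2), cos(θ/2)]]; θ = π/6, cos(θ/2) ≈ 0.965926, sin(θ/2) ≈ 0.258819.
With a = amp(|0⟩) = 0.5002 and b = amp(|1⟩) = (0.7107 - 0.4948i):
new amp(|0⟩) = (0.965926)·a + (-0.258819i)·b = (0.3551 - 0.1839i)
new amp(|1⟩) = (-0.258819i)·a + (0.965926)·b = (0.6865 - 0.6074i)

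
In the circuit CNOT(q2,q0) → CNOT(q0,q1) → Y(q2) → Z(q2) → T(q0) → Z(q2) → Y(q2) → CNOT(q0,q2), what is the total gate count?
8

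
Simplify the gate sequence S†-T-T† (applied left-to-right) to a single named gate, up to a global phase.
S†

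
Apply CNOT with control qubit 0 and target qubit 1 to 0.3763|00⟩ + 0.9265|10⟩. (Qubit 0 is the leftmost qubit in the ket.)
0.3763|00⟩ + 0.9265|11⟩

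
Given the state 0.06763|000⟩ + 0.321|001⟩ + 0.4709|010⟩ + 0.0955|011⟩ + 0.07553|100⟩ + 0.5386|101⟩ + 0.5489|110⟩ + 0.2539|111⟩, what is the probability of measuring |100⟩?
0.005705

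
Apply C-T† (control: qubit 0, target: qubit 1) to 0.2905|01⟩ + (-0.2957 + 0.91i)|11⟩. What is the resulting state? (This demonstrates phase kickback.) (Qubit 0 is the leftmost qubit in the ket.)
0.2905|01⟩ + (0.4344 + 0.8526i)|11⟩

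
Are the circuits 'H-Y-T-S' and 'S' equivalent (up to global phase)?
No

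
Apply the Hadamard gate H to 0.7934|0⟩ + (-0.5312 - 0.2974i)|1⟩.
(0.1854 - 0.2103i)|0⟩ + (0.9366 + 0.2103i)|1⟩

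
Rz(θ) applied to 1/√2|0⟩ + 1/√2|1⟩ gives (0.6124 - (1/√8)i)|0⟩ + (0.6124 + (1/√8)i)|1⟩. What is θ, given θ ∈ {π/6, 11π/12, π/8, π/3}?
π/3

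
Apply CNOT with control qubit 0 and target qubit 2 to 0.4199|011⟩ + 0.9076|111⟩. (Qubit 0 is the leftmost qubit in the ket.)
0.4199|011⟩ + 0.9076|110⟩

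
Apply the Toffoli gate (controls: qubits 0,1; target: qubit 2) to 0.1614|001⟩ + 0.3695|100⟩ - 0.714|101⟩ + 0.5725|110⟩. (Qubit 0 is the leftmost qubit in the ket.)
0.1614|001⟩ + 0.3695|100⟩ - 0.714|101⟩ + 0.5725|111⟩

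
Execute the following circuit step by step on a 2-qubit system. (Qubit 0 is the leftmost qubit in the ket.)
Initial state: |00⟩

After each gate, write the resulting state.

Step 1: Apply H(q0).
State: 1/√2|00⟩ + 1/√2|10⟩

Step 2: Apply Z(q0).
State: 1/√2|00⟩ - 1/√2|10⟩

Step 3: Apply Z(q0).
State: 1/√2|00⟩ + 1/√2|10⟩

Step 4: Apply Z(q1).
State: 1/√2|00⟩ + 1/√2|10⟩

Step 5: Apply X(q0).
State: 1/√2|00⟩ + 1/√2|10⟩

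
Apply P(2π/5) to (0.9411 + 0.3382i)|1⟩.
(-0.03083 + 0.9995i)|1⟩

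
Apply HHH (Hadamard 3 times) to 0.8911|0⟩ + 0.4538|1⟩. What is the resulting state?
0.951|0⟩ + 0.3092|1⟩

H² = I, so H^3 = H: a single Hadamard. With (a, b) = (0.8911, 0.4538), H gives ((a + b)/√2, (a − b)/√2) = (0.951, 0.3092).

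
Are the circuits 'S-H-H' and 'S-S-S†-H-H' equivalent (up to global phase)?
Yes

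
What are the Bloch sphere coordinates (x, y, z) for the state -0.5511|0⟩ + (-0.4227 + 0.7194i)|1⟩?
(0.4659, -0.7929, -0.3925)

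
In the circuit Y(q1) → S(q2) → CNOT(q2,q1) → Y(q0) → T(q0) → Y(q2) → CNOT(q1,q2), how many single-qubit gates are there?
5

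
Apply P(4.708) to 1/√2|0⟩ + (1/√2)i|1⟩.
1/√2|0⟩ + (0.7071 - 0.003103i)|1⟩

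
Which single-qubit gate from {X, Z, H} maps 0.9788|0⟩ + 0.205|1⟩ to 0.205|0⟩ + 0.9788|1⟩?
X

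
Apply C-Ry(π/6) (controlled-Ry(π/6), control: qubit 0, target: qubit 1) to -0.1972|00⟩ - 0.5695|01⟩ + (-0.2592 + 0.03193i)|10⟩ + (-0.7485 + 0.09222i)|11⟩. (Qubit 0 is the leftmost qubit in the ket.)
-0.1972|00⟩ - 0.5695|01⟩ + (-0.05664 + 0.006974i)|10⟩ + (-0.7901 + 0.09734i)|11⟩

C-Ry(π/6) leaves the control-|0⟩ kets |00⟩, |01⟩ unchanged and applies Ry(π/6) to qubit 1 on the control-|1⟩ pair (|10⟩, |11⟩).
Ry(π/6) = [[cos(θ/2), −sin(θ/2)], [sin(θ/2), cos(θ/2)]]; θ = π/6, cos(θ/2) ≈ 0.965926, sin(θ/2) ≈ 0.258819.
With a = amp(|10⟩) = (-0.2592 + 0.03193i) and b = amp(|11⟩) = (-0.7485 + 0.09222i):
new amp(|10⟩) = (0.965926)·a + (-0.258819)·b = (-0.05664 + 0.006974i)
new amp(|11⟩) = (0.258819)·a + (0.965926)·b = (-0.7901 + 0.09734i)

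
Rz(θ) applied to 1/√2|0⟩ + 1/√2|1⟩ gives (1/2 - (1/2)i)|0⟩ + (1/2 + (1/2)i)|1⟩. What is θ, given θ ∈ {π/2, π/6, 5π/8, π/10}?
π/2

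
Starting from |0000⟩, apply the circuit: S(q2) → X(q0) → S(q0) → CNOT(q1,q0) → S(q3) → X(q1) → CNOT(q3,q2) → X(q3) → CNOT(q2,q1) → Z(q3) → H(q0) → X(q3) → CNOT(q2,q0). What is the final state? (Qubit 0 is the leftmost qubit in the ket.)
-(1/√2)i|0100⟩ + (1/√2)i|1100⟩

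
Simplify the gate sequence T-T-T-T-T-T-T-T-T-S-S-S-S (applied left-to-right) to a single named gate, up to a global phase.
T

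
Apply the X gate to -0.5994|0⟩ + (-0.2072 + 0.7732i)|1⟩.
(-0.2072 + 0.7732i)|0⟩ - 0.5994|1⟩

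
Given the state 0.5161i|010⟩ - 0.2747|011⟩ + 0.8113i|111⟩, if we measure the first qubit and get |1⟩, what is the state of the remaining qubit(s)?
i|11⟩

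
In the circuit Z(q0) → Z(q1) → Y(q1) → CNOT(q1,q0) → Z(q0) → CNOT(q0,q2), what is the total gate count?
6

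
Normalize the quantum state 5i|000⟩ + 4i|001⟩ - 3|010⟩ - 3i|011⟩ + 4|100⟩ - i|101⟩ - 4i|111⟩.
0.5213i|000⟩ + 0.417i|001⟩ - 0.3128|010⟩ - 0.3128i|011⟩ + 0.417|100⟩ - 0.1043i|101⟩ - 0.417i|111⟩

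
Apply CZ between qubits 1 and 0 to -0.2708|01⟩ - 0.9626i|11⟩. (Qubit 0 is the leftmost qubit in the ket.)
-0.2708|01⟩ + 0.9626i|11⟩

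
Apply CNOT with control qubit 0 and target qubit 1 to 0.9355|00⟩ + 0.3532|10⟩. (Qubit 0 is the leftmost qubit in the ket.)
0.9355|00⟩ + 0.3532|11⟩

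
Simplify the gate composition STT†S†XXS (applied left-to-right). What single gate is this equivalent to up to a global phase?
S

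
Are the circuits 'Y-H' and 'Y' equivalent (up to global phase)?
No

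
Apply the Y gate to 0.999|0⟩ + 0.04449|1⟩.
-0.04449i|0⟩ + 0.999i|1⟩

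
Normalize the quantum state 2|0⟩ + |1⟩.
0.8944|0⟩ + 1/√5|1⟩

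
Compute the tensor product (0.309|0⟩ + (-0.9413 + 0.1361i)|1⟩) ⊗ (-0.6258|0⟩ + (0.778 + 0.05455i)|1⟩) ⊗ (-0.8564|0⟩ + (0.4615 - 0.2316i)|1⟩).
0.1656|000⟩ + (-0.08924 + 0.04479i)|001⟩ + (-0.2059 - 0.01444i)|010⟩ + (0.1148 - 0.0479i)|011⟩ + (-0.5045 + 0.07294i)|100⟩ + (0.2521 - 0.1757i)|101⟩ + (0.6335 - 0.04671i)|110⟩ + (-0.3288 + 0.1965i)|111⟩

amp(|b₁b₂…⟩) = product of the factor amplitudes for bits b₁, b₂, …; only kets whose every factor amplitude is nonzero survive.
|000⟩: (0.309)(-0.6258)(-0.8564) = 0.1656
|001⟩: (0.309)(-0.6258)(0.4615 - 0.2316i) = (-0.08924 + 0.04479i)
|010⟩: (0.309)(0.778 + 0.05455i)(-0.8564) = (-0.2059 - 0.01444i)
|011⟩: (0.309)(0.778 + 0.05455i)(0.4615 - 0.2316i) = (0.1148 - 0.0479i)
|100⟩: (-0.9413 + 0.1361i)(-0.6258)(-0.8564) = (-0.5045 + 0.07294i)
|101⟩: (-0.9413 + 0.1361i)(-0.6258)(0.4615 - 0.2316i) = (0.2521 - 0.1757i)
|110⟩: (-0.9413 + 0.1361i)(0.778 + 0.05455i)(-0.8564) = (0.6335 - 0.04671i)
|111⟩: (-0.9413 + 0.1361i)(0.778 + 0.05455i)(0.4615 - 0.2316i) = (-0.3288 + 0.1965i)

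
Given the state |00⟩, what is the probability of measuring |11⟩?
0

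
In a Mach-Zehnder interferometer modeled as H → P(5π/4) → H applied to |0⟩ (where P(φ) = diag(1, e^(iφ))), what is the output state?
(0.1464 - (1/√8)i)|0⟩ + (0.8536 + (1/√8)i)|1⟩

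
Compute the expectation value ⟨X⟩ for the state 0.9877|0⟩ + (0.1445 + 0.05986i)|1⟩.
0.2854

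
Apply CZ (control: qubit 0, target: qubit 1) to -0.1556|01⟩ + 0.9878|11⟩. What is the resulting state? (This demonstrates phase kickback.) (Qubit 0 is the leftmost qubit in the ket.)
-0.1556|01⟩ - 0.9878|11⟩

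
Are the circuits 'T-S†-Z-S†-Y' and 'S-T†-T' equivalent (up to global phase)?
No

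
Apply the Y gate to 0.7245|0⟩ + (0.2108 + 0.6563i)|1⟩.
(0.6563 - 0.2108i)|0⟩ + 0.7245i|1⟩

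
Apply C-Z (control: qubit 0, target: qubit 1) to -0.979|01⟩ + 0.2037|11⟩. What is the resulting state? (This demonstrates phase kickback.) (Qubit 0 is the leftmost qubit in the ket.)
-0.979|01⟩ - 0.2037|11⟩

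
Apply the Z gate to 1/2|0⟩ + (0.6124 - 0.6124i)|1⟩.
1/2|0⟩ + (-0.6124 + 0.6124i)|1⟩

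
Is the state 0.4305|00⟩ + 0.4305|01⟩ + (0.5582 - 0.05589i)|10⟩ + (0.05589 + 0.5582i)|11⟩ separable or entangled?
Entangled

Writing the state as a|00⟩ + b|01⟩ + c|10⟩ + d|11⟩, it is a product state iff ad − bc = 0.
Here (a, b, c, d) = (0.4305, 0.4305, (0.5582 - 0.05589i), (0.05589 + 0.5582i)): ad − bc = (0.4305)(0.05589 + 0.5582i) − (0.4305)(0.5582 - 0.05589i) = (-0.2162 + 0.2644i) ≠ 0, so the state is entangled.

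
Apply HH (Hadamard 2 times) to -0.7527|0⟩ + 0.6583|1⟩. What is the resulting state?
-0.7527|0⟩ + 0.6583|1⟩

H² = I, so an even number of Hadamards cancels: H^2 = I and the state is unchanged.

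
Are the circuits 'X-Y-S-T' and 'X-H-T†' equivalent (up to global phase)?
No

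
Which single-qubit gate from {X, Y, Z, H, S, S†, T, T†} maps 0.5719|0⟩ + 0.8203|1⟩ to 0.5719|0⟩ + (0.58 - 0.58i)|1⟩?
T†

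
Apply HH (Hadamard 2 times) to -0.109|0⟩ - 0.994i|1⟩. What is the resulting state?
-0.109|0⟩ - 0.994i|1⟩

H² = I, so an even number of Hadamards cancels: H^2 = I and the state is unchanged.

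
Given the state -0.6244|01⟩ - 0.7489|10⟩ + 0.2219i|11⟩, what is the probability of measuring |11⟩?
0.04924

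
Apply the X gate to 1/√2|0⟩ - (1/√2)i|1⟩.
-(1/√2)i|0⟩ + 1/√2|1⟩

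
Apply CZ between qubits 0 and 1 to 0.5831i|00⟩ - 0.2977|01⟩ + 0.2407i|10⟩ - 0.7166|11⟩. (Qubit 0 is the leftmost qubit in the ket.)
0.5831i|00⟩ - 0.2977|01⟩ + 0.2407i|10⟩ + 0.7166|11⟩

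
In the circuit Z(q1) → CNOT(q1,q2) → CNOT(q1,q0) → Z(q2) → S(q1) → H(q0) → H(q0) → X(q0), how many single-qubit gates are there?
6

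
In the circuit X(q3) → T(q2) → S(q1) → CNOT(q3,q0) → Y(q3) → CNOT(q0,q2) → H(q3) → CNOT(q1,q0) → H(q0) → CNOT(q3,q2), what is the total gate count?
10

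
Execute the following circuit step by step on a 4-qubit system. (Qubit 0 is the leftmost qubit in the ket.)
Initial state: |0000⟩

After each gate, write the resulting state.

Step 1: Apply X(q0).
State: |1000⟩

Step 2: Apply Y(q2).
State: i|1010⟩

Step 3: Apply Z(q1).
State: i|1010⟩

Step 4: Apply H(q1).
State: (1/√2)i|1010⟩ + (1/√2)i|1110⟩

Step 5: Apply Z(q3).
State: (1/√2)i|1010⟩ + (1/√2)i|1110⟩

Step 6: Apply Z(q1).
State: (1/√2)i|1010⟩ - (1/√2)i|1110⟩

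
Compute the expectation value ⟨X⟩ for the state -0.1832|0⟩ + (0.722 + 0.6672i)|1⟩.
-0.2645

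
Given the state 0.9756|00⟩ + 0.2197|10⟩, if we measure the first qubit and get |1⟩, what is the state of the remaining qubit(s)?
|0⟩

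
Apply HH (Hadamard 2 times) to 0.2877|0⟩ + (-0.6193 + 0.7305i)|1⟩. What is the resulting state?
0.2877|0⟩ + (-0.6193 + 0.7305i)|1⟩

H² = I, so an even number of Hadamards cancels: H^2 = I and the state is unchanged.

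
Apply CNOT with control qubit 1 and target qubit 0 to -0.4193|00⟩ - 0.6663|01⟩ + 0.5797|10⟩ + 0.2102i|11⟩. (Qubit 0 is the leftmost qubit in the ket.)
-0.4193|00⟩ + 0.2102i|01⟩ + 0.5797|10⟩ - 0.6663|11⟩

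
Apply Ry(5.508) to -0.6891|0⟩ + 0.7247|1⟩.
0.3641|0⟩ - 0.9314|1⟩

Ry(5.508) = [[cos(θ/2), −sin(θ/2)], [sin(θ/2), cos(θ/2)]]; θ = 5.508, cos(θ/2) ≈ -0.925822, sin(θ/2) ≈ 0.377961.
With a = amp(|0⟩) = -0.6891 and b = amp(|1⟩) = 0.7247:
new amp(|0⟩) = (-0.925822)·a + (-0.377961)·b = 0.3641
new amp(|1⟩) = (0.377961)·a + (-0.925822)·b = -0.9314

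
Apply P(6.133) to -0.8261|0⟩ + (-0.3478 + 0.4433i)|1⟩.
-0.8261|0⟩ + (-0.2776 + 0.4903i)|1⟩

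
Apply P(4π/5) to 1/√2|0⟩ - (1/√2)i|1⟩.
1/√2|0⟩ + (0.4156 + 0.5721i)|1⟩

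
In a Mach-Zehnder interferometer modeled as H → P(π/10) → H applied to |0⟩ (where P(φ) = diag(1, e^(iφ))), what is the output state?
(0.9755 + 0.1545i)|0⟩ + (0.02447 - 0.1545i)|1⟩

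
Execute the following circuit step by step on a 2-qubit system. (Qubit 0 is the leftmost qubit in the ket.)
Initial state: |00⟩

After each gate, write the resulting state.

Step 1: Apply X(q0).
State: |10⟩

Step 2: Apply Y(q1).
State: i|11⟩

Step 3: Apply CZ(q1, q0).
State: -i|11⟩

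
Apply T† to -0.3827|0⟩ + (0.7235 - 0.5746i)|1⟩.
-0.3827|0⟩ + (0.1053 - 0.9179i)|1⟩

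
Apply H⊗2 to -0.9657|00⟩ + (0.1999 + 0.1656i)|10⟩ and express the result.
(-0.3829 + 0.0828i)|00⟩ + (-0.3829 + 0.0828i)|01⟩ + (-0.5828 - 0.0828i)|10⟩ + (-0.5828 - 0.0828i)|11⟩

H⊗2 gives amp(|y⟩) = (1/2) Σ_x (−1)^(x·y) amp(|x⟩), where x·y is the number of positions in which both x and y have a 1.
|00⟩: (-0.9657 + (0.1999 + 0.1656i))/2 = (-0.3829 + 0.0828i)
|01⟩: (-0.9657 + (0.1999 + 0.1656i))/2 = (-0.3829 + 0.0828i)
|10⟩: (-0.9657 - (0.1999 + 0.1656i))/2 = (-0.5828 - 0.0828i)
|11⟩: (-0.9657 - (0.1999 + 0.1656i))/2 = (-0.5828 - 0.0828i)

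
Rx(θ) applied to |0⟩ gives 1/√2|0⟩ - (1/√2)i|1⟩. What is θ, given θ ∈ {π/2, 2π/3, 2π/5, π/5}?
π/2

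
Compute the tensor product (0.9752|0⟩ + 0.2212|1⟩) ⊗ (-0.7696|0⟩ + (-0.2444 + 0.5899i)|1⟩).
-0.7505|00⟩ + (-0.2383 + 0.5753i)|01⟩ - 0.1702|10⟩ + (-0.05406 + 0.1305i)|11⟩

amp(|b₁b₂…⟩) = product of the factor amplitudes for bits b₁, b₂, …; only kets whose every factor amplitude is nonzero survive.
|00⟩: (0.9752)(-0.7696) = -0.7505
|01⟩: (0.9752)(-0.2444 + 0.5899i) = (-0.2383 + 0.5753i)
|10⟩: (0.2212)(-0.7696) = -0.1702
|11⟩: (0.2212)(-0.2444 + 0.5899i) = (-0.05406 + 0.1305i)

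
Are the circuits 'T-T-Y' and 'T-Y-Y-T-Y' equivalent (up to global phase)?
Yes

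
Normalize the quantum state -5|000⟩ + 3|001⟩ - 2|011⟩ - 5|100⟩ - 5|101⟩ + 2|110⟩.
-0.5213|000⟩ + 0.3128|001⟩ - 0.2085|011⟩ - 0.5213|100⟩ - 0.5213|101⟩ + 0.2085|110⟩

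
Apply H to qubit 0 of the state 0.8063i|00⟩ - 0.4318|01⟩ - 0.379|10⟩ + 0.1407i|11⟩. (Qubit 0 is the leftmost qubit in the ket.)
(-0.268 + 0.5701i)|00⟩ + (-0.3053 + 0.09949i)|01⟩ + (0.268 + 0.5701i)|10⟩ + (-0.3053 - 0.09949i)|11⟩

H on qubit 0 mixes each pair of kets that differ only in qubit 0: amplitudes (a, b) of (|…0…⟩, |…1…⟩) become ((a + b)/√2, (a − b)/√2). Kets absent from the input have amplitude 0.
(|00⟩, |10⟩): (a, b) = (0.8063i, -0.379) → ((-0.268 + 0.5701i), (0.268 + 0.5701i))
(|01⟩, |11⟩): (a, b) = (-0.4318, 0.1407i) → ((-0.3053 + 0.09949i), (-0.3053 - 0.09949i))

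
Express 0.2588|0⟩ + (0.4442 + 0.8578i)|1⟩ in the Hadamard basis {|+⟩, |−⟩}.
(0.4971 + 0.6066i)|+⟩ + (-0.1311 - 0.6066i)|−⟩

With |ψ⟩ = α|0⟩ + β|1⟩, the Hadamard-basis coefficients are ⟨+|ψ⟩ = (α + β)/√2 and ⟨−|ψ⟩ = (α − β)/√2.
Here α = 0.2588, β = (0.4442 + 0.8578i): (α + β)/√2 = (0.4971 + 0.6066i), (α − β)/√2 = (-0.1311 - 0.6066i).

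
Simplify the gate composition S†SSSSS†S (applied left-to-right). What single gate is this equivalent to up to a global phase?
S†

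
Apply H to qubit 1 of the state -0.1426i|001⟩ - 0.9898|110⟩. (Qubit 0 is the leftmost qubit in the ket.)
-0.1008i|001⟩ - 0.1008i|011⟩ - 0.6999|100⟩ + 0.6999|110⟩

H on qubit 1 mixes each pair of kets that differ only in qubit 1: amplitudes (a, b) of (|…0…⟩, |…1…⟩) become ((a + b)/√2, (a − b)/√2). Kets absent from the input have amplitude 0.
(|001⟩, |011⟩): (a, b) = (-0.1426i, 0) → (-0.1008i, -0.1008i)
(|100⟩, |110⟩): (a, b) = (0, -0.9898) → (-0.6999, 0.6999)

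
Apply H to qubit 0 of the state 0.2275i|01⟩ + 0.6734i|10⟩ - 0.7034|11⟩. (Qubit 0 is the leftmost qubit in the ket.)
0.4762i|00⟩ + (-0.4974 + 0.1609i)|01⟩ - 0.4762i|10⟩ + (0.4974 + 0.1609i)|11⟩

H on qubit 0 mixes each pair of kets that differ only in qubit 0: amplitudes (a, b) of (|…0…⟩, |…1…⟩) become ((a + b)/√2, (a − b)/√2). Kets absent from the input have amplitude 0.
(|00⟩, |10⟩): (a, b) = (0, 0.6734i) → (0.4762i, -0.4762i)
(|01⟩, |11⟩): (a, b) = (0.2275i, -0.7034) → ((-0.4974 + 0.1609i), (0.4974 + 0.1609i))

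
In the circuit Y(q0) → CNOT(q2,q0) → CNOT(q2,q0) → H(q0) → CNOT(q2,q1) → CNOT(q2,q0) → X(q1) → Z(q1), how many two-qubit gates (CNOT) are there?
4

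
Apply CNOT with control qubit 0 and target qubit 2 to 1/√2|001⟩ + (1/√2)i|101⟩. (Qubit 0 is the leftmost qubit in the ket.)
1/√2|001⟩ + (1/√2)i|100⟩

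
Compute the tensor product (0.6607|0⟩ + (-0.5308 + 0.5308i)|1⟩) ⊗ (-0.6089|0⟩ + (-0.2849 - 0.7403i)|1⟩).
-0.4023|00⟩ + (-0.1882 - 0.4891i)|01⟩ + (0.3232 - 0.3232i)|10⟩ + (0.5442 + 0.2417i)|11⟩

amp(|b₁b₂…⟩) = product of the factor amplitudes for bits b₁, b₂, …; only kets whose every factor amplitude is nonzero survive.
|00⟩: (0.6607)(-0.6089) = -0.4023
|01⟩: (0.6607)(-0.2849 - 0.7403i) = (-0.1882 - 0.4891i)
|10⟩: (-0.5308 + 0.5308i)(-0.6089) = (0.3232 - 0.3232i)
|11⟩: (-0.5308 + 0.5308i)(-0.2849 - 0.7403i) = (0.5442 + 0.2417i)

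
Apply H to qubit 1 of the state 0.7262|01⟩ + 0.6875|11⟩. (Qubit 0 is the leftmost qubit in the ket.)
0.5135|00⟩ - 0.5135|01⟩ + 0.4861|10⟩ - 0.4861|11⟩

H on qubit 1 mixes each pair of kets that differ only in qubit 1: amplitudes (a, b) of (|…0…⟩, |…1…⟩) become ((a + b)/√2, (a − b)/√2). Kets absent from the input have amplitude 0.
(|00⟩, |01⟩): (a, b) = (0, 0.7262) → (0.5135, -0.5135)
(|10⟩, |11⟩): (a, b) = (0, 0.6875) → (0.4861, -0.4861)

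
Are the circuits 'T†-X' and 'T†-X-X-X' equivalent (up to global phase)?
Yes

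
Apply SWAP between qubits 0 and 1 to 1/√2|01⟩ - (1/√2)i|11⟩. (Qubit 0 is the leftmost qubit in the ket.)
1/√2|10⟩ - (1/√2)i|11⟩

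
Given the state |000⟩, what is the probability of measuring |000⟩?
1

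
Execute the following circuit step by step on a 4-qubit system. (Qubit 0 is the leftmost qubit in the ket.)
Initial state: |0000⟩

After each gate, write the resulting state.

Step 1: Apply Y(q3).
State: i|0001⟩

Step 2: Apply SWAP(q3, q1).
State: i|0100⟩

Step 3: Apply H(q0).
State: (1/√2)i|0100⟩ + (1/√2)i|1100⟩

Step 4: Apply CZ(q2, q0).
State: (1/√2)i|0100⟩ + (1/√2)i|1100⟩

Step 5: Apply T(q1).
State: (-1/2 + (1/2)i)|0100⟩ + (-1/2 + (1/2)i)|1100⟩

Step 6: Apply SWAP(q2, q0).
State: (-1/2 + (1/2)i)|0100⟩ + (-1/2 + (1/2)i)|0110⟩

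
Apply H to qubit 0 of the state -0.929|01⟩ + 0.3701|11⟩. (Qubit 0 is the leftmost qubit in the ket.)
-0.3952|01⟩ - 0.9186|11⟩

H on qubit 0 mixes each pair of kets that differ only in qubit 0: amplitudes (a, b) of (|…0…⟩, |…1…⟩) become ((a + b)/√2, (a − b)/√2). Kets absent from the input have amplitude 0.
(|01⟩, |11⟩): (a, b) = (-0.929, 0.3701) → (-0.3952, -0.9186)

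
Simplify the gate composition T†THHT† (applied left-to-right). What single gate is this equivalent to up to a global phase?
T†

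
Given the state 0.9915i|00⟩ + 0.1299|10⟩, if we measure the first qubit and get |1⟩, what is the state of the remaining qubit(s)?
|0⟩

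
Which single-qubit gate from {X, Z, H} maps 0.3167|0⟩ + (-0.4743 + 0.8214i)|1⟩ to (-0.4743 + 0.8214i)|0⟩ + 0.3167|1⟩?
X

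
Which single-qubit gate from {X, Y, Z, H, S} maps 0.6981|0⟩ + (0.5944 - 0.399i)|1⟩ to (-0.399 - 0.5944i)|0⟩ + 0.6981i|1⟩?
Y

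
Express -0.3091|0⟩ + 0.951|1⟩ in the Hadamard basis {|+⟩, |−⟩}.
0.4539|+⟩ - 0.891|−⟩

With |ψ⟩ = α|0⟩ + β|1⟩, the Hadamard-basis coefficients are ⟨+|ψ⟩ = (α + β)/√2 and ⟨−|ψ⟩ = (α − β)/√2.
Here α = -0.3091, β = 0.951: (α + β)/√2 = 0.4539, (α − β)/√2 = -0.891.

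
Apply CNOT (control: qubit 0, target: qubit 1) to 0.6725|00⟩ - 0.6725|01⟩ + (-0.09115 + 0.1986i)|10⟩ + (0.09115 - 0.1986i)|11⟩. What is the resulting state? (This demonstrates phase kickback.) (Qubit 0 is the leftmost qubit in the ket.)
0.6725|00⟩ - 0.6725|01⟩ + (0.09115 - 0.1986i)|10⟩ + (-0.09115 + 0.1986i)|11⟩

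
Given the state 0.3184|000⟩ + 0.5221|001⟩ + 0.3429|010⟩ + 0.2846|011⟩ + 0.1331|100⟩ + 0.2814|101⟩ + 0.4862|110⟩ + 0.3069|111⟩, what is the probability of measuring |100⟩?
0.01772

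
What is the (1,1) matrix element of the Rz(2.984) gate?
(0.07871 + 0.9969i)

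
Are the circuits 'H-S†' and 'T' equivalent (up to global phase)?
No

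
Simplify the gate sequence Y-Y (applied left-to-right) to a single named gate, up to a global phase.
I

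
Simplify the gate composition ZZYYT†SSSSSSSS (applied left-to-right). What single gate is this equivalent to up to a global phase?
T†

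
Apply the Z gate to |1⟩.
-|1⟩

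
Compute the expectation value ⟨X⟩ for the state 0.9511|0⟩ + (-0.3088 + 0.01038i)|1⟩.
-0.5874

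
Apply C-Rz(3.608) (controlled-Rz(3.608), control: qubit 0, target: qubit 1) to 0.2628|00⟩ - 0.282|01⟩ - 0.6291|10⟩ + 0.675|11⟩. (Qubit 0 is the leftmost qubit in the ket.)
0.2628|00⟩ - 0.282|01⟩ + (0.1454 + 0.6121i)|10⟩ + (-0.156 + 0.6567i)|11⟩

C-Rz(3.608) leaves the control-|0⟩ kets |00⟩, |01⟩ unchanged and applies Rz(3.608) to qubit 1 on the control-|1⟩ pair (|10⟩, |11⟩).
Rz(3.608) = [[e^(−iθ/2), 0], [0, e^(iθ/2)]] with e^(±iθ/2) = cos(θ/2) ± i·sin(θ/2); θ = 3.608, cos(θ/2) ≈ -0.231096, sin(θ/2) ≈ 0.972931.
With a = amp(|10⟩) = -0.6291 and b = amp(|11⟩) = 0.675:
new amp(|10⟩) = (-0.231096 - 0.972931i)·a = (0.1454 + 0.6121i)
new amp(|11⟩) = (-0.231096 + 0.972931i)·b = (-0.156 + 0.6567i)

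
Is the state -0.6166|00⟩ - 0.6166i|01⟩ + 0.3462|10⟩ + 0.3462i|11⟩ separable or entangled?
Separable

Writing the state as a|00⟩ + b|01⟩ + c|10⟩ + d|11⟩, it is a product state iff ad − bc = 0.
Here (a, b, c, d) = (-0.6166, -0.6166i, 0.3462, 0.3462i): ad − bc = (-0.6166)(0.3462i) − (-0.6166i)(0.3462) = 0, so the state is separable.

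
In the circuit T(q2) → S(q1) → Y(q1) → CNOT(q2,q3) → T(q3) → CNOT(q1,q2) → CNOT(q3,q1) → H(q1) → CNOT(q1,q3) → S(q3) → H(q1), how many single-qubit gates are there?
7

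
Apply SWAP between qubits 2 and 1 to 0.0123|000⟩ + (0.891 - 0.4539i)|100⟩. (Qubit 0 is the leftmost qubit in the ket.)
0.0123|000⟩ + (0.891 - 0.4539i)|100⟩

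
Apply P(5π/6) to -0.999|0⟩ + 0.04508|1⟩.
-0.999|0⟩ + (-0.03904 + 0.02254i)|1⟩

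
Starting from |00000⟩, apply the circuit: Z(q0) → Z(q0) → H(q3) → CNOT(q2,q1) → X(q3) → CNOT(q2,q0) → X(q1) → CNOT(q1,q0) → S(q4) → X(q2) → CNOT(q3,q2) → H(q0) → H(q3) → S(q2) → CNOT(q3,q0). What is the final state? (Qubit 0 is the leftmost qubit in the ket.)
1/√8|01000⟩ + 1/√8|01010⟩ + (1/√8)i|01100⟩ - (1/√8)i|01110⟩ - 1/√8|11000⟩ - 1/√8|11010⟩ - (1/√8)i|11100⟩ + (1/√8)i|11110⟩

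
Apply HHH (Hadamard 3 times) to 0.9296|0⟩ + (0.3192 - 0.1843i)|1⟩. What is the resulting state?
(0.883 - 0.1303i)|0⟩ + (0.4316 + 0.1303i)|1⟩

H² = I, so H^3 = H: a single Hadamard. With (a, b) = (0.9296, (0.3192 - 0.1843i)), H gives ((a + b)/√2, (a − b)/√2) = ((0.883 - 0.1303i), (0.4316 + 0.1303i)).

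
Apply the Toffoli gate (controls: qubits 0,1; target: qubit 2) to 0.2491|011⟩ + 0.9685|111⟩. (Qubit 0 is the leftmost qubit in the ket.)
0.2491|011⟩ + 0.9685|110⟩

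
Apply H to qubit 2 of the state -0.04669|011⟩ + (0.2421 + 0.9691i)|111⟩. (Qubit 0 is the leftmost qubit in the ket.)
-0.03301|010⟩ + 0.03301|011⟩ + (0.1712 + 0.6853i)|110⟩ + (-0.1712 - 0.6853i)|111⟩

H on qubit 2 mixes each pair of kets that differ only in qubit 2: amplitudes (a, b) of (|…0…⟩, |…1…⟩) become ((a + b)/√2, (a − b)/√2). Kets absent from the input have amplitude 0.
(|010⟩, |011⟩): (a, b) = (0, -0.04669) → (-0.03301, 0.03301)
(|110⟩, |111⟩): (a, b) = (0, (0.2421 + 0.9691i)) → ((0.1712 + 0.6853i), (-0.1712 - 0.6853i))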